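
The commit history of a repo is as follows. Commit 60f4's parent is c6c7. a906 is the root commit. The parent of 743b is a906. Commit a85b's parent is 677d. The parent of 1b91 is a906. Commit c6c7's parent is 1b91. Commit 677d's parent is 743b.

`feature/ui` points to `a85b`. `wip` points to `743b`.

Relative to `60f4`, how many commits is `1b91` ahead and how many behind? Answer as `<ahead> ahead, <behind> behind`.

Reachable from 1b91: {1b91, a906}.
Reachable from 60f4: {1b91, 60f4, a906, c6c7}.
Only in 1b91's history (ahead): {} — 0.
Only in 60f4's history (behind): {60f4, c6c7} — 2.

0 ahead, 2 behind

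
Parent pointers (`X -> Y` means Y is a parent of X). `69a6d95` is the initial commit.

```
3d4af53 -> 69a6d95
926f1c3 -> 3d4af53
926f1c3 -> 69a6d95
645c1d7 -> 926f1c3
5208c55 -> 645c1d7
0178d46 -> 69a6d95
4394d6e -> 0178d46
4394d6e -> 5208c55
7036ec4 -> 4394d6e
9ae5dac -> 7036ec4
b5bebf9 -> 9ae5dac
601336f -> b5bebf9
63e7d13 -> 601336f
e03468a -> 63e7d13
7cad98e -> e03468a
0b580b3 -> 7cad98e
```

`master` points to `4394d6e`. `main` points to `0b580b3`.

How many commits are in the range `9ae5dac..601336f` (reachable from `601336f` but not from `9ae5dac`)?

Reachable from 601336f: {0178d46, 3d4af53, 4394d6e, 5208c55, 601336f, 645c1d7, 69a6d95, 7036ec4, 926f1c3, 9ae5dac, b5bebf9}.
Reachable from 9ae5dac: {0178d46, 3d4af53, 4394d6e, 5208c55, 645c1d7, 69a6d95, 7036ec4, 926f1c3, 9ae5dac}.
In 601336f's history but not 9ae5dac's: {601336f, b5bebf9} — 2 commits.

2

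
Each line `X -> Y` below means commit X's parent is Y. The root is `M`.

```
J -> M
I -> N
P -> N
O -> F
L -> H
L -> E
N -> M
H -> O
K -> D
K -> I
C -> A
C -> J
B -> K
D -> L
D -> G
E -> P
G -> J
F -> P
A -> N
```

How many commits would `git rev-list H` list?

6

Walking parent pointers from H: reachable set = {F, H, M, N, O, P}.
That is 6 commits.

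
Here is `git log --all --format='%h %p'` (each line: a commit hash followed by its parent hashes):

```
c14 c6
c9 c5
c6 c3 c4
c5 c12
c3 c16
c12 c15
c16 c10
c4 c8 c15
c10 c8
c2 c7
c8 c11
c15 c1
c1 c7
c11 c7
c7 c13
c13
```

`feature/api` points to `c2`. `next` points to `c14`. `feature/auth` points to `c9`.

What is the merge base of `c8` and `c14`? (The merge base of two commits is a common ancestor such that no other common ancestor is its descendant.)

c8

Ancestors of c8: {c11, c13, c7, c8}.
Ancestors of c14: {c1, c10, c11, c13, c14, c15, c16, c3, c4, c6, c7, c8}.
Common ancestors: {c11, c13, c7, c8}.
Among these, c8 is not an ancestor of any other common ancestor — it is the merge base.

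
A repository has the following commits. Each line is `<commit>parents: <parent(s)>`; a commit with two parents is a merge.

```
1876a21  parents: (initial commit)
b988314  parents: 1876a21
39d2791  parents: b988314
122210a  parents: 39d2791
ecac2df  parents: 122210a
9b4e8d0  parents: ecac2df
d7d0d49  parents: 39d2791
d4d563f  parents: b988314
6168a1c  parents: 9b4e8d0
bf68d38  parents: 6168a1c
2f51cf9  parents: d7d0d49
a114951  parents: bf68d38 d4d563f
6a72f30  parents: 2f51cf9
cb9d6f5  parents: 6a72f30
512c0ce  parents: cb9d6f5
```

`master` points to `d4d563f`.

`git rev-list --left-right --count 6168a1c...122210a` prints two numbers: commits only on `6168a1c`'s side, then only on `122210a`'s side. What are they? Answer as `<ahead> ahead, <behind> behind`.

Reachable from 6168a1c: {122210a, 1876a21, 39d2791, 6168a1c, 9b4e8d0, b988314, ecac2df}.
Reachable from 122210a: {122210a, 1876a21, 39d2791, b988314}.
Only in 6168a1c's history (ahead): {6168a1c, 9b4e8d0, ecac2df} — 3.
Only in 122210a's history (behind): {} — 0.

3 ahead, 0 behind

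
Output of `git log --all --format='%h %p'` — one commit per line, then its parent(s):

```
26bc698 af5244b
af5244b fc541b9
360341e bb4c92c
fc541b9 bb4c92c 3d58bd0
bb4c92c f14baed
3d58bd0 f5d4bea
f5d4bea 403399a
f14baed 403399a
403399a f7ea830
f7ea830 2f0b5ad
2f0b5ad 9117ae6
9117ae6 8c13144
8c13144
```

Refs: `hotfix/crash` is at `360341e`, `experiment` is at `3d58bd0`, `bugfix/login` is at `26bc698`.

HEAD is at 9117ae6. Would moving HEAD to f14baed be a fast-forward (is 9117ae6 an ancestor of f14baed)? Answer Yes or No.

A fast-forward from 9117ae6 to f14baed is possible iff 9117ae6 is an ancestor of f14baed.
Ancestors of f14baed: {2f0b5ad, 403399a, 8c13144, 9117ae6, f14baed, f7ea830}.
9117ae6 is among them, so fast-forward is possible.

Yes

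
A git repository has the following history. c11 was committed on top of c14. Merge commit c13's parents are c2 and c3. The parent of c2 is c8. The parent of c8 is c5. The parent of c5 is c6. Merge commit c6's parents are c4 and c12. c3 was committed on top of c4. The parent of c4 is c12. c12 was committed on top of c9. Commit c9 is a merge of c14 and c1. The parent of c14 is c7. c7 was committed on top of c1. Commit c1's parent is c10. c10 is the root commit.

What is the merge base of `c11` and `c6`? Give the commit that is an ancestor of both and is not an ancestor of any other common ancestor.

Ancestors of c11: {c1, c10, c11, c14, c7}.
Ancestors of c6: {c1, c10, c12, c14, c4, c6, c7, c9}.
Common ancestors: {c1, c10, c14, c7}.
Among these, c14 is not an ancestor of any other common ancestor — it is the merge base.

c14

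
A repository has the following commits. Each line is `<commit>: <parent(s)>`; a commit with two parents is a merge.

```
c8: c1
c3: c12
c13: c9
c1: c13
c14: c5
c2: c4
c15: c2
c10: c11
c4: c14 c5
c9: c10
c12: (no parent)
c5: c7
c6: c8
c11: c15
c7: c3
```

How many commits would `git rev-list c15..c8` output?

Reachable from c8: {c1, c10, c11, c12, c13, c14, c15, c2, c3, c4, c5, c7, c8, c9}.
Reachable from c15: {c12, c14, c15, c2, c3, c4, c5, c7}.
In c8's history but not c15's: {c1, c10, c11, c13, c8, c9} — 6 commits.

6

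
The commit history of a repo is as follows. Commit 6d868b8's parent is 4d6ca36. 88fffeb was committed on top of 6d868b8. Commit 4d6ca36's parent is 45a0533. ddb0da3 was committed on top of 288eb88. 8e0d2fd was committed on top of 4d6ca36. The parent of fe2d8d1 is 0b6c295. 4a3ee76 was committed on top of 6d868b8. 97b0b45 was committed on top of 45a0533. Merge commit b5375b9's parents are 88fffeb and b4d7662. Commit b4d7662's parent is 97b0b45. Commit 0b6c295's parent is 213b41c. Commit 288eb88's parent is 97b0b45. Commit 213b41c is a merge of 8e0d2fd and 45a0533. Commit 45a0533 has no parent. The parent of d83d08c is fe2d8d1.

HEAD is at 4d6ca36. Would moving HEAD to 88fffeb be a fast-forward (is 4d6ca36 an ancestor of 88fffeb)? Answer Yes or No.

A fast-forward from 4d6ca36 to 88fffeb is possible iff 4d6ca36 is an ancestor of 88fffeb.
Ancestors of 88fffeb: {45a0533, 4d6ca36, 6d868b8, 88fffeb}.
4d6ca36 is among them, so fast-forward is possible.

Yes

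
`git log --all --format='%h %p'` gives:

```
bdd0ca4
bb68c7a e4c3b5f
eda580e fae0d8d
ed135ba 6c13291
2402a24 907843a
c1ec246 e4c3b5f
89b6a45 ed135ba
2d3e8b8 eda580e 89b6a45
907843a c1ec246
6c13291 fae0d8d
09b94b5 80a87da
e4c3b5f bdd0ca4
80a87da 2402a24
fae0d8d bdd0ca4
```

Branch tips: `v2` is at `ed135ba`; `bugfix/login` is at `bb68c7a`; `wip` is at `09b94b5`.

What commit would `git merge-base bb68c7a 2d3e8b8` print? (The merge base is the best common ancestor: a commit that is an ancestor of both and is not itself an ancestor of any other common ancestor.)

bdd0ca4

Ancestors of bb68c7a: {bb68c7a, bdd0ca4, e4c3b5f}.
Ancestors of 2d3e8b8: {2d3e8b8, 6c13291, 89b6a45, bdd0ca4, ed135ba, eda580e, fae0d8d}.
Common ancestors: {bdd0ca4}.
The only common ancestor is bdd0ca4, so it is the merge base.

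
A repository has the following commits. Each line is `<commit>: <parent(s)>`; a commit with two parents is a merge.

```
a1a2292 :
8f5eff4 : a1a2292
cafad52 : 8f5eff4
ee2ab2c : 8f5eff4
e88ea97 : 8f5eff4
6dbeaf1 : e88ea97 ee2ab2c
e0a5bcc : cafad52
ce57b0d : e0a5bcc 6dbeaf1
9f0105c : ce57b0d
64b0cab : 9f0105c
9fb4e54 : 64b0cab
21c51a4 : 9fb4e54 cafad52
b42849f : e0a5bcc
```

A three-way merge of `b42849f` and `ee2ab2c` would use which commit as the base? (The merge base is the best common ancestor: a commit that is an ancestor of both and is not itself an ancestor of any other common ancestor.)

8f5eff4

Ancestors of b42849f: {8f5eff4, a1a2292, b42849f, cafad52, e0a5bcc}.
Ancestors of ee2ab2c: {8f5eff4, a1a2292, ee2ab2c}.
Common ancestors: {8f5eff4, a1a2292}.
Among these, 8f5eff4 is not an ancestor of any other common ancestor — it is the merge base.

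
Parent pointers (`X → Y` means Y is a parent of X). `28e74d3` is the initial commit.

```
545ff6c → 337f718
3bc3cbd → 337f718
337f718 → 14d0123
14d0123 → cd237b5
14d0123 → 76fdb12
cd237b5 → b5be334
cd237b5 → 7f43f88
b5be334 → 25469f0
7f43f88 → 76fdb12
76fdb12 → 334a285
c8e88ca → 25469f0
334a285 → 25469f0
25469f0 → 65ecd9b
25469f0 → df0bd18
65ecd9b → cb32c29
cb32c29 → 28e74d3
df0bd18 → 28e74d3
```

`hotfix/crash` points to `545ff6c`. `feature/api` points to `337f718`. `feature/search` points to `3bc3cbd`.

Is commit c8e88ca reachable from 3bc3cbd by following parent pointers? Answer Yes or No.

No

Ancestors of 3bc3cbd: {14d0123, 25469f0, 28e74d3, 334a285, 337f718, 3bc3cbd, 65ecd9b, 76fdb12, 7f43f88, b5be334, cb32c29, cd237b5, df0bd18}.
c8e88ca is not in that set, so it is not an ancestor of 3bc3cbd.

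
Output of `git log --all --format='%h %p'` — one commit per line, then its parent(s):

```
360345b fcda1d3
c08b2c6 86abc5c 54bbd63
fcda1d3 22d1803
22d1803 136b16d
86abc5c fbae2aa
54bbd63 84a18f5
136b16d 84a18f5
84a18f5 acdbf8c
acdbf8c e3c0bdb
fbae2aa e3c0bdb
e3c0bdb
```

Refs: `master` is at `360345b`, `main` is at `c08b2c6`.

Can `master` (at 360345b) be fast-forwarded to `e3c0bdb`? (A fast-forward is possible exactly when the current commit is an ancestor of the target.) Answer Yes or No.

A fast-forward from 360345b to e3c0bdb is possible iff 360345b is an ancestor of e3c0bdb.
Ancestors of e3c0bdb: {e3c0bdb}.
360345b is not among them, so fast-forward is not possible.

No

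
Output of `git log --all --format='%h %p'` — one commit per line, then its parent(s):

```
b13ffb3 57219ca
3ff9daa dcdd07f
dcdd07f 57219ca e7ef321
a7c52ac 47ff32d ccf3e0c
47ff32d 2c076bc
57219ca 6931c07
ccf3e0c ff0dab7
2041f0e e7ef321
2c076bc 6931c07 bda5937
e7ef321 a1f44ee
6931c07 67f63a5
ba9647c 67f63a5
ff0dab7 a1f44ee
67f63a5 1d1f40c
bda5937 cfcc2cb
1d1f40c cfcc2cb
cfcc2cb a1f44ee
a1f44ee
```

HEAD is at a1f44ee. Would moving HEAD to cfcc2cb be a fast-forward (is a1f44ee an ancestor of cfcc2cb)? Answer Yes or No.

A fast-forward from a1f44ee to cfcc2cb is possible iff a1f44ee is an ancestor of cfcc2cb.
Ancestors of cfcc2cb: {a1f44ee, cfcc2cb}.
a1f44ee is among them, so fast-forward is possible.

Yes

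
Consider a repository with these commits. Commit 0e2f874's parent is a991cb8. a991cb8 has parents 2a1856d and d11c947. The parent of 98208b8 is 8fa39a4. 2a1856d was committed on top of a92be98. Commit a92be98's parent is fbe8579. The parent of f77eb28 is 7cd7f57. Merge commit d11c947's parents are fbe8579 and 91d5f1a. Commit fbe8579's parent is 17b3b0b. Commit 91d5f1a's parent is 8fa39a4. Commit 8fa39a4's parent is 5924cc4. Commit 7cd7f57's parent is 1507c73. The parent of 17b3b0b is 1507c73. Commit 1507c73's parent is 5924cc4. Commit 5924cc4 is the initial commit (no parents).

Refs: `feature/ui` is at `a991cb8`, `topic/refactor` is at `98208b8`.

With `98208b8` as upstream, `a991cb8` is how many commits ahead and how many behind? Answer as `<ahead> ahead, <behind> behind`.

Reachable from a991cb8: {1507c73, 17b3b0b, 2a1856d, 5924cc4, 8fa39a4, 91d5f1a, a92be98, a991cb8, d11c947, fbe8579}.
Reachable from 98208b8: {5924cc4, 8fa39a4, 98208b8}.
Only in a991cb8's history (ahead): {1507c73, 17b3b0b, 2a1856d, 91d5f1a, a92be98, a991cb8, d11c947, fbe8579} — 8.
Only in 98208b8's history (behind): {98208b8} — 1.

8 ahead, 1 behind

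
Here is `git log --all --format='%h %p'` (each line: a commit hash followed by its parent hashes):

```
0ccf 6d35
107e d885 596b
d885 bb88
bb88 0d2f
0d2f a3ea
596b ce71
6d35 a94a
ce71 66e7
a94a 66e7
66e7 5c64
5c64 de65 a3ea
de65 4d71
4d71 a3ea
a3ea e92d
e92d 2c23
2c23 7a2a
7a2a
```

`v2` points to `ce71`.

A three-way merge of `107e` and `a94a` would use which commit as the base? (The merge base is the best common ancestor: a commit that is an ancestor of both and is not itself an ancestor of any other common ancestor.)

66e7

Ancestors of 107e: {0d2f, 107e, 2c23, 4d71, 596b, 5c64, 66e7, 7a2a, a3ea, bb88, ce71, d885, de65, e92d}.
Ancestors of a94a: {2c23, 4d71, 5c64, 66e7, 7a2a, a3ea, a94a, de65, e92d}.
Common ancestors: {2c23, 4d71, 5c64, 66e7, 7a2a, a3ea, de65, e92d}.
Among these, 66e7 is not an ancestor of any other common ancestor — it is the merge base.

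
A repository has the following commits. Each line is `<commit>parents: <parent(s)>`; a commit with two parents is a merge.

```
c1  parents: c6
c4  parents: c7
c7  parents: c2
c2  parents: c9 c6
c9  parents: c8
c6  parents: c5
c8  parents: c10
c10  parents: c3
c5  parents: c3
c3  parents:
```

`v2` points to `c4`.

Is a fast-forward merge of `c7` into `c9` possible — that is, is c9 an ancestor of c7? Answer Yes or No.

A fast-forward from c9 to c7 is possible iff c9 is an ancestor of c7.
Ancestors of c7: {c10, c2, c3, c5, c6, c7, c8, c9}.
c9 is among them, so fast-forward is possible.

Yes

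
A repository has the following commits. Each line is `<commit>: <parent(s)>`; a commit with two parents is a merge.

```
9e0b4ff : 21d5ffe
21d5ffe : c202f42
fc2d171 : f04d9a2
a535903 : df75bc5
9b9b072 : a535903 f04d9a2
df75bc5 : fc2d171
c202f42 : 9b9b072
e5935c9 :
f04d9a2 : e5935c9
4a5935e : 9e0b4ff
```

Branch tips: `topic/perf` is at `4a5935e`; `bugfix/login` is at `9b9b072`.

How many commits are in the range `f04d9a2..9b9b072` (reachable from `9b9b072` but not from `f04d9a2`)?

Reachable from 9b9b072: {9b9b072, a535903, df75bc5, e5935c9, f04d9a2, fc2d171}.
Reachable from f04d9a2: {e5935c9, f04d9a2}.
In 9b9b072's history but not f04d9a2's: {9b9b072, a535903, df75bc5, fc2d171} — 4 commits.

4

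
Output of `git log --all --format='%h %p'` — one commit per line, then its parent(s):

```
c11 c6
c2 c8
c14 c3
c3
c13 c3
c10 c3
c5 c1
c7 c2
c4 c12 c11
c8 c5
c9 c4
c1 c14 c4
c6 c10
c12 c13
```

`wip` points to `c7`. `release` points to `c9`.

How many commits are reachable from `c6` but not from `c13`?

2

Reachable from c6: {c10, c3, c6}.
Reachable from c13: {c13, c3}.
In c6's history but not c13's: {c10, c6} — 2 commits.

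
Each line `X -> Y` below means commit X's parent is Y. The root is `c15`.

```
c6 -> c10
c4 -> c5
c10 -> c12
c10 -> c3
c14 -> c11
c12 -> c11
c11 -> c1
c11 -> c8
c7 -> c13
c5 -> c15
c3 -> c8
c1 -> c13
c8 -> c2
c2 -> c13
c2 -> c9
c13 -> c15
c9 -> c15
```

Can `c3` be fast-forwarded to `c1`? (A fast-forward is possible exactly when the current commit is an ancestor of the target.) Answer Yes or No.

No

A fast-forward from c3 to c1 is possible iff c3 is an ancestor of c1.
Ancestors of c1: {c1, c13, c15}.
c3 is not among them, so fast-forward is not possible.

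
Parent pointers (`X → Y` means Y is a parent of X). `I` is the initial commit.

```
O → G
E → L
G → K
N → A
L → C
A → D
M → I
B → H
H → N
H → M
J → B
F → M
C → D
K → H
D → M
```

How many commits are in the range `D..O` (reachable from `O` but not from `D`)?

6

Reachable from O: {A, D, G, H, I, K, M, N, O}.
Reachable from D: {D, I, M}.
In O's history but not D's: {A, G, H, K, N, O} — 6 commits.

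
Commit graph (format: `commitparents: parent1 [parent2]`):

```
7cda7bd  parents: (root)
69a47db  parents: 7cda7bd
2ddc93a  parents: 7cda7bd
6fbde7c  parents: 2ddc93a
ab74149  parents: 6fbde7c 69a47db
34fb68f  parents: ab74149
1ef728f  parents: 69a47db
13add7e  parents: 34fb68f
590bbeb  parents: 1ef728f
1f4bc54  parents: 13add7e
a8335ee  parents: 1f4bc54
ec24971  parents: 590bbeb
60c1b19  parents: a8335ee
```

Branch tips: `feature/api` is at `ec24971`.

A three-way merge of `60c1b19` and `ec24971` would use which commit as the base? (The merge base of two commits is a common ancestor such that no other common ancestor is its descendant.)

Ancestors of 60c1b19: {13add7e, 1f4bc54, 2ddc93a, 34fb68f, 60c1b19, 69a47db, 6fbde7c, 7cda7bd, a8335ee, ab74149}.
Ancestors of ec24971: {1ef728f, 590bbeb, 69a47db, 7cda7bd, ec24971}.
Common ancestors: {69a47db, 7cda7bd}.
Among these, 69a47db is not an ancestor of any other common ancestor — it is the merge base.

69a47db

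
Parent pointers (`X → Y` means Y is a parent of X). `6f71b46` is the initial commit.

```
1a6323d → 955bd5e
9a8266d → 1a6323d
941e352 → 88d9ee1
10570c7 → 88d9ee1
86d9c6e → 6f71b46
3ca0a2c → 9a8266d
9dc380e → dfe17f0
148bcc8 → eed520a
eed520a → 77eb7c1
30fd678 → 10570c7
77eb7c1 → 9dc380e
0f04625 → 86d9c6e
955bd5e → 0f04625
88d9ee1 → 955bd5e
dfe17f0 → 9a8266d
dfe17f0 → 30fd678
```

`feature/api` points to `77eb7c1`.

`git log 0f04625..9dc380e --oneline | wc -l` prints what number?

Reachable from 9dc380e: {0f04625, 10570c7, 1a6323d, 30fd678, 6f71b46, 86d9c6e, 88d9ee1, 955bd5e, 9a8266d, 9dc380e, dfe17f0}.
Reachable from 0f04625: {0f04625, 6f71b46, 86d9c6e}.
In 9dc380e's history but not 0f04625's: {10570c7, 1a6323d, 30fd678, 88d9ee1, 955bd5e, 9a8266d, 9dc380e, dfe17f0} — 8 commits.

8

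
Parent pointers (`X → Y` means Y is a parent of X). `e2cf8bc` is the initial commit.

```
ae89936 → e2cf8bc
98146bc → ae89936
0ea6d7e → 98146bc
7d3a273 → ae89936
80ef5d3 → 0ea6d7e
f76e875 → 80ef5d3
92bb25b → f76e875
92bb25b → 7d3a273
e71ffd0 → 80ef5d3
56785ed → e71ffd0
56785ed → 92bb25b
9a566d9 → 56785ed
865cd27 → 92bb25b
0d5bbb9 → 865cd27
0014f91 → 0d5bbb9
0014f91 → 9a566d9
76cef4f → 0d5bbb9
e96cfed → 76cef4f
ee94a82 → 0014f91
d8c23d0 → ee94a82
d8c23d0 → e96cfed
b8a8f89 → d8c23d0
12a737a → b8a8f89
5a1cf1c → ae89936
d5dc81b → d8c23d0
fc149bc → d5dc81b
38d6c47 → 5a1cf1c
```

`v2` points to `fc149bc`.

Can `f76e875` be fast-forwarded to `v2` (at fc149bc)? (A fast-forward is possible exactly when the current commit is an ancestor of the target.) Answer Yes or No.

A fast-forward from f76e875 to fc149bc is possible iff f76e875 is an ancestor of fc149bc.
Ancestors of fc149bc: {0014f91, 0d5bbb9, 0ea6d7e, 56785ed, 76cef4f, 7d3a273, 80ef5d3, 865cd27, 92bb25b, 98146bc, 9a566d9, ae89936, d5dc81b, d8c23d0, e2cf8bc, e71ffd0, e96cfed, ee94a82, f76e875, fc149bc}.
f76e875 is among them, so fast-forward is possible.

Yes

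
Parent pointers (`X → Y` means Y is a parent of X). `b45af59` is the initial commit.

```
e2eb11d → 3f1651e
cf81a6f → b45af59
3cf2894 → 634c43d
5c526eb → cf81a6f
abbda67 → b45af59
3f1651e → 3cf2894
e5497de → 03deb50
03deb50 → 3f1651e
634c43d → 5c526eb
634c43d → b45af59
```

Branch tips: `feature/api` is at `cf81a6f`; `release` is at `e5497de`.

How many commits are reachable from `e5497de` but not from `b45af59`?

7

Reachable from e5497de: {03deb50, 3cf2894, 3f1651e, 5c526eb, 634c43d, b45af59, cf81a6f, e5497de}.
Reachable from b45af59: {b45af59}.
In e5497de's history but not b45af59's: {03deb50, 3cf2894, 3f1651e, 5c526eb, 634c43d, cf81a6f, e5497de} — 7 commits.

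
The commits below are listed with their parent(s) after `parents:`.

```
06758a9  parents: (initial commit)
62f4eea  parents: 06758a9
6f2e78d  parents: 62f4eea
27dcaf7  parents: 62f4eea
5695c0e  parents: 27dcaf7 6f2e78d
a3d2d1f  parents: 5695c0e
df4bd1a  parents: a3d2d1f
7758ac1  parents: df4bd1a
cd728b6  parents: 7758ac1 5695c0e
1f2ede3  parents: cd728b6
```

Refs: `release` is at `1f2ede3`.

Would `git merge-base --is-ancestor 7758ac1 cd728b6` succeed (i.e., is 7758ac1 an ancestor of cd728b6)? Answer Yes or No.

Ancestors of cd728b6 (commits reachable by following parents): {06758a9, 27dcaf7, 5695c0e, 62f4eea, 6f2e78d, 7758ac1, a3d2d1f, cd728b6, df4bd1a}.
7758ac1 is in that set, so it is an ancestor of cd728b6.

Yes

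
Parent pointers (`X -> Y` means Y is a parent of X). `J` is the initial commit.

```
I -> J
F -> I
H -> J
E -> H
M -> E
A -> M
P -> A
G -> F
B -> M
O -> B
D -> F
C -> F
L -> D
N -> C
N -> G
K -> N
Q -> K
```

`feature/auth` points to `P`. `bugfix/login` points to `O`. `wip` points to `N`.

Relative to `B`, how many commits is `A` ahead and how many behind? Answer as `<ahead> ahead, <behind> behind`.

1 ahead, 1 behind

Reachable from A: {A, E, H, J, M}.
Reachable from B: {B, E, H, J, M}.
Only in A's history (ahead): {A} — 1.
Only in B's history (behind): {B} — 1.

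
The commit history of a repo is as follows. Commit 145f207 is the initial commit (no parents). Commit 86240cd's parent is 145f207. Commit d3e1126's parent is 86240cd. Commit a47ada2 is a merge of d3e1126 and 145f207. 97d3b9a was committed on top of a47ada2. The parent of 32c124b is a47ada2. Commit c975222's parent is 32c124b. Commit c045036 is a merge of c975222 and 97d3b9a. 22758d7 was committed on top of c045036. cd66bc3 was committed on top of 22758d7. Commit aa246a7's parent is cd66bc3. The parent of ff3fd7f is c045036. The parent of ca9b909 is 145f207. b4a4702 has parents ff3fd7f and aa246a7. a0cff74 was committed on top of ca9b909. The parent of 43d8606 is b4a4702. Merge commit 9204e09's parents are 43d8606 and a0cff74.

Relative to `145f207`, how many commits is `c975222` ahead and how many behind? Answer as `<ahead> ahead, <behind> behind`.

5 ahead, 0 behind

Reachable from c975222: {145f207, 32c124b, 86240cd, a47ada2, c975222, d3e1126}.
Reachable from 145f207: {145f207}.
Only in c975222's history (ahead): {32c124b, 86240cd, a47ada2, c975222, d3e1126} — 5.
Only in 145f207's history (behind): {} — 0.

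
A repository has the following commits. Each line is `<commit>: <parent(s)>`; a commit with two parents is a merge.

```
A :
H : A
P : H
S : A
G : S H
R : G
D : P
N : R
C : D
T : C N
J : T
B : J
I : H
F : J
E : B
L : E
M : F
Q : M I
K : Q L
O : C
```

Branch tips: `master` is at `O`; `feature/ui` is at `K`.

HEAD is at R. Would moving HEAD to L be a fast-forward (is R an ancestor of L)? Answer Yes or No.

A fast-forward from R to L is possible iff R is an ancestor of L.
Ancestors of L: {A, B, C, D, E, G, H, J, L, N, P, R, S, T}.
R is among them, so fast-forward is possible.

Yes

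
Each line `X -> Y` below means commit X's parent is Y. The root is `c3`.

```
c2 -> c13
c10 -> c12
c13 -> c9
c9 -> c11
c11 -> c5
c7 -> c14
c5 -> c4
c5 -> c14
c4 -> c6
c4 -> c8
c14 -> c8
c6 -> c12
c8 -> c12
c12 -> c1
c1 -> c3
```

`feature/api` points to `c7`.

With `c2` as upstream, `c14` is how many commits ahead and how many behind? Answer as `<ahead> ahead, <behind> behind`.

Reachable from c14: {c1, c12, c14, c3, c8}.
Reachable from c2: {c1, c11, c12, c13, c14, c2, c3, c4, c5, c6, c8, c9}.
Only in c14's history (ahead): {} — 0.
Only in c2's history (behind): {c11, c13, c2, c4, c5, c6, c9} — 7.

0 ahead, 7 behind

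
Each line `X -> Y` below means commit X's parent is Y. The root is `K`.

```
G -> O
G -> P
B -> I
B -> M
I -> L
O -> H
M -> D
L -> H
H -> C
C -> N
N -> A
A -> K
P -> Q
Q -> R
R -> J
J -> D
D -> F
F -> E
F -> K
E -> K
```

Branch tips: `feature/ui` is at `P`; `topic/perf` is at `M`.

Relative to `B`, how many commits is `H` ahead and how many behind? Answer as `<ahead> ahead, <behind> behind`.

0 ahead, 7 behind

Reachable from H: {A, C, H, K, N}.
Reachable from B: {A, B, C, D, E, F, H, I, K, L, M, N}.
Only in H's history (ahead): {} — 0.
Only in B's history (behind): {B, D, E, F, I, L, M} — 7.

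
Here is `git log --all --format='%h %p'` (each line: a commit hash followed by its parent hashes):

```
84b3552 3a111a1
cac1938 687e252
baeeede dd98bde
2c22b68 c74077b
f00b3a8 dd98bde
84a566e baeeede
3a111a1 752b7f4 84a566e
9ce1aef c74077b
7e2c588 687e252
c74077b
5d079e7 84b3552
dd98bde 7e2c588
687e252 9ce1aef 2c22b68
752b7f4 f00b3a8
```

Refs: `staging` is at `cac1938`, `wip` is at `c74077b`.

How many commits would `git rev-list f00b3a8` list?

Walking parent pointers from f00b3a8: reachable set = {2c22b68, 687e252, 7e2c588, 9ce1aef, c74077b, dd98bde, f00b3a8}.
That is 7 commits.

7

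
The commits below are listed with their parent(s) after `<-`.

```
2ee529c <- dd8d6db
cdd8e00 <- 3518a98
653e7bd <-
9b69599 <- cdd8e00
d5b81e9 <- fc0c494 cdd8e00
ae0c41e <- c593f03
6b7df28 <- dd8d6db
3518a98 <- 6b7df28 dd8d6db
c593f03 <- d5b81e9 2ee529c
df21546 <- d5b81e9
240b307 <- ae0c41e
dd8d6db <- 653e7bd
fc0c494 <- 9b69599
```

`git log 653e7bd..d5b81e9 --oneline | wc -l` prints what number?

Reachable from d5b81e9: {3518a98, 653e7bd, 6b7df28, 9b69599, cdd8e00, d5b81e9, dd8d6db, fc0c494}.
Reachable from 653e7bd: {653e7bd}.
In d5b81e9's history but not 653e7bd's: {3518a98, 6b7df28, 9b69599, cdd8e00, d5b81e9, dd8d6db, fc0c494} — 7 commits.

7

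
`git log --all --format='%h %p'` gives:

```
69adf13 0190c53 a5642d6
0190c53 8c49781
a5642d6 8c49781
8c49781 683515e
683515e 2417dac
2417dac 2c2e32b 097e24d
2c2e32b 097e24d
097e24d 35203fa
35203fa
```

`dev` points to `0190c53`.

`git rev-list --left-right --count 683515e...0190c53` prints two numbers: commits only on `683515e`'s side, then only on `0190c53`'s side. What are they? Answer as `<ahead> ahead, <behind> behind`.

Reachable from 683515e: {097e24d, 2417dac, 2c2e32b, 35203fa, 683515e}.
Reachable from 0190c53: {0190c53, 097e24d, 2417dac, 2c2e32b, 35203fa, 683515e, 8c49781}.
Only in 683515e's history (ahead): {} — 0.
Only in 0190c53's history (behind): {0190c53, 8c49781} — 2.

0 ahead, 2 behind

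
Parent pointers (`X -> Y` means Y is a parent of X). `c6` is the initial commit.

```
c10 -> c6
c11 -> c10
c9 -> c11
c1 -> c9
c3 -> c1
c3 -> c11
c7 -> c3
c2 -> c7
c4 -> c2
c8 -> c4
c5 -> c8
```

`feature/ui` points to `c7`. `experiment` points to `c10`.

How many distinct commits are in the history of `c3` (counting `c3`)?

Walking parent pointers from c3: reachable set = {c1, c10, c11, c3, c6, c9}.
That is 6 commits.

6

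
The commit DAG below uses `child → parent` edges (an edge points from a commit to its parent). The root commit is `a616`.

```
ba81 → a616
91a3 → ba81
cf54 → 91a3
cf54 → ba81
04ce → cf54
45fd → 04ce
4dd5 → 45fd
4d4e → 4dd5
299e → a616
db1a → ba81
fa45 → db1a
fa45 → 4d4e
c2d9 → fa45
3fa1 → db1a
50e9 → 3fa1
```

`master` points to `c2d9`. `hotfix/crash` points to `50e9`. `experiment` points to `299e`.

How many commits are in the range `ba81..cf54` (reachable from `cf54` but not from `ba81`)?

Reachable from cf54: {91a3, a616, ba81, cf54}.
Reachable from ba81: {a616, ba81}.
In cf54's history but not ba81's: {91a3, cf54} — 2 commits.

2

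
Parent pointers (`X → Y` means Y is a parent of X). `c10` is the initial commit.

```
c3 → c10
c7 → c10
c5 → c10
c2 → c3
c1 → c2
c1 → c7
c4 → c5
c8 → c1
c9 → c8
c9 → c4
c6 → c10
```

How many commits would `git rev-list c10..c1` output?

4

Reachable from c1: {c1, c10, c2, c3, c7}.
Reachable from c10: {c10}.
In c1's history but not c10's: {c1, c2, c3, c7} — 4 commits.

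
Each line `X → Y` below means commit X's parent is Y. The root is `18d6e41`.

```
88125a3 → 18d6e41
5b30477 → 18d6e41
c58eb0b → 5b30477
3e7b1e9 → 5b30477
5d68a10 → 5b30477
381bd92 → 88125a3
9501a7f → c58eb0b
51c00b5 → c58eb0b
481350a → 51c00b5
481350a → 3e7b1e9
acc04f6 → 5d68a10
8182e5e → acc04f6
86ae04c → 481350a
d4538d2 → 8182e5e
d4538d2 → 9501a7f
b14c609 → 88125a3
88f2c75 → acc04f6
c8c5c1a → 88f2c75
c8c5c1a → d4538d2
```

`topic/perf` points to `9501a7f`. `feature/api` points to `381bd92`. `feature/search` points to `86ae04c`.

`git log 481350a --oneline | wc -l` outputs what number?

Walking parent pointers from 481350a: reachable set = {18d6e41, 3e7b1e9, 481350a, 51c00b5, 5b30477, c58eb0b}.
That is 6 commits.

6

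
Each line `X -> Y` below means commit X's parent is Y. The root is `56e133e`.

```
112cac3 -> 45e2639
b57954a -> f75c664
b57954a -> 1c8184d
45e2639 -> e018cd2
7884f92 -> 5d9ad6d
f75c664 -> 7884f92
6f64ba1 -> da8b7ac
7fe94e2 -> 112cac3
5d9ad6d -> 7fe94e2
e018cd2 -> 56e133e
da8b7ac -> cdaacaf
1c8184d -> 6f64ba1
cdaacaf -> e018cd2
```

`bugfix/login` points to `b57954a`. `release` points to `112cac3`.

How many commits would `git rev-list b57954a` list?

Walking parent pointers from b57954a: reachable set = {112cac3, 1c8184d, 45e2639, 56e133e, 5d9ad6d, 6f64ba1, 7884f92, 7fe94e2, b57954a, cdaacaf, da8b7ac, e018cd2, f75c664}.
That is 13 commits.

13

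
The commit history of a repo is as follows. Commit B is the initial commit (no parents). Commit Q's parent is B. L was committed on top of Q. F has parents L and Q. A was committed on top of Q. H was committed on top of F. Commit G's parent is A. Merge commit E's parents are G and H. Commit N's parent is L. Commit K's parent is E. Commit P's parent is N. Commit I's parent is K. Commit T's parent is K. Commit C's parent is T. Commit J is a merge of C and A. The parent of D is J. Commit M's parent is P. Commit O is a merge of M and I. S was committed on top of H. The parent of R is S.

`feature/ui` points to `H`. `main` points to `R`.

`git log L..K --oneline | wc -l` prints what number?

6

Reachable from K: {A, B, E, F, G, H, K, L, Q}.
Reachable from L: {B, L, Q}.
In K's history but not L's: {A, E, F, G, H, K} — 6 commits.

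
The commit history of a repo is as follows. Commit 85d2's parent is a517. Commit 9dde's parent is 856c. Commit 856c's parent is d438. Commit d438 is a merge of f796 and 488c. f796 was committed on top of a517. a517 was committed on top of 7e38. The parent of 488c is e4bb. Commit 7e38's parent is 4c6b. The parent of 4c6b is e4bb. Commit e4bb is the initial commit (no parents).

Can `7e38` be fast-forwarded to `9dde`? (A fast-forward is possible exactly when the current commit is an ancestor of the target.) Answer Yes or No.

A fast-forward from 7e38 to 9dde is possible iff 7e38 is an ancestor of 9dde.
Ancestors of 9dde: {488c, 4c6b, 7e38, 856c, 9dde, a517, d438, e4bb, f796}.
7e38 is among them, so fast-forward is possible.

Yes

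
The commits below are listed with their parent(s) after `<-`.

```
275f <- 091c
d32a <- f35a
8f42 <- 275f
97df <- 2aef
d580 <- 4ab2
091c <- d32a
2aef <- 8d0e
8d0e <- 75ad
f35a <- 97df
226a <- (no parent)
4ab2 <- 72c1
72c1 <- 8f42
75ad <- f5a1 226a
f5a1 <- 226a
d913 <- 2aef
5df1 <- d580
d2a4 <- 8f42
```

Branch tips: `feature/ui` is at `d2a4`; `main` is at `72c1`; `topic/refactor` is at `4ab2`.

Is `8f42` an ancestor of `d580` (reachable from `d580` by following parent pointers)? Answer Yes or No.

Ancestors of d580 (commits reachable by following parents): {091c, 226a, 275f, 2aef, 4ab2, 72c1, 75ad, 8d0e, 8f42, 97df, d32a, d580, f35a, f5a1}.
8f42 is in that set, so it is an ancestor of d580.

Yes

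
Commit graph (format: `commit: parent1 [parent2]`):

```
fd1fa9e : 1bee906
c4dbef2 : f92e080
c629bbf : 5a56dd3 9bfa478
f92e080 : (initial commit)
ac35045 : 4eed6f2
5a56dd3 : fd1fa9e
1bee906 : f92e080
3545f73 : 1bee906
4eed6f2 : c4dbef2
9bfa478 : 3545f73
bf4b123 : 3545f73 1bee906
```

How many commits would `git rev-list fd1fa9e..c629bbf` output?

4

Reachable from c629bbf: {1bee906, 3545f73, 5a56dd3, 9bfa478, c629bbf, f92e080, fd1fa9e}.
Reachable from fd1fa9e: {1bee906, f92e080, fd1fa9e}.
In c629bbf's history but not fd1fa9e's: {3545f73, 5a56dd3, 9bfa478, c629bbf} — 4 commits.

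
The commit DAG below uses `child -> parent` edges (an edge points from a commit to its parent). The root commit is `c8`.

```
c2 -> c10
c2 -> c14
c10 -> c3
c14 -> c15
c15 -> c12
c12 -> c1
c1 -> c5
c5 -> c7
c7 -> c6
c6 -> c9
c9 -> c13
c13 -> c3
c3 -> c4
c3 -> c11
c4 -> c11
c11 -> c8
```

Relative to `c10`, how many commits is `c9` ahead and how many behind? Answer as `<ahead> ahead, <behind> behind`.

2 ahead, 1 behind

Reachable from c9: {c11, c13, c3, c4, c8, c9}.
Reachable from c10: {c10, c11, c3, c4, c8}.
Only in c9's history (ahead): {c13, c9} — 2.
Only in c10's history (behind): {c10} — 1.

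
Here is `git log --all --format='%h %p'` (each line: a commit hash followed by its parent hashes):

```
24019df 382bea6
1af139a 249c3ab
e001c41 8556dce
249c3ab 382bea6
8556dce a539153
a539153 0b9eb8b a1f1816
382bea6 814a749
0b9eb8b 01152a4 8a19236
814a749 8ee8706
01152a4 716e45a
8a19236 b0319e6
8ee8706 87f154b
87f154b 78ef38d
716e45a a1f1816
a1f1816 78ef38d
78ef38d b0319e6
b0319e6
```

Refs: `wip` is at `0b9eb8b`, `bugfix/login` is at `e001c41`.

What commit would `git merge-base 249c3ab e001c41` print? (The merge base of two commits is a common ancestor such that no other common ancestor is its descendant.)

Ancestors of 249c3ab: {249c3ab, 382bea6, 78ef38d, 814a749, 87f154b, 8ee8706, b0319e6}.
Ancestors of e001c41: {01152a4, 0b9eb8b, 716e45a, 78ef38d, 8556dce, 8a19236, a1f1816, a539153, b0319e6, e001c41}.
Common ancestors: {78ef38d, b0319e6}.
Among these, 78ef38d is not an ancestor of any other common ancestor — it is the merge base.

78ef38d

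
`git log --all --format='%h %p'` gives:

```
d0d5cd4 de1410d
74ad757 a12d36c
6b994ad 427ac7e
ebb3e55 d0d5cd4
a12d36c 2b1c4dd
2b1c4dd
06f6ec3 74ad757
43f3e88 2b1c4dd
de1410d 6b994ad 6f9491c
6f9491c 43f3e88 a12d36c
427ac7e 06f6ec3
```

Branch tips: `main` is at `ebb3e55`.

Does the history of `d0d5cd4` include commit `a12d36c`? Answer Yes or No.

Yes

Ancestors of d0d5cd4 (commits reachable by following parents): {06f6ec3, 2b1c4dd, 427ac7e, 43f3e88, 6b994ad, 6f9491c, 74ad757, a12d36c, d0d5cd4, de1410d}.
a12d36c is in that set, so it is an ancestor of d0d5cd4.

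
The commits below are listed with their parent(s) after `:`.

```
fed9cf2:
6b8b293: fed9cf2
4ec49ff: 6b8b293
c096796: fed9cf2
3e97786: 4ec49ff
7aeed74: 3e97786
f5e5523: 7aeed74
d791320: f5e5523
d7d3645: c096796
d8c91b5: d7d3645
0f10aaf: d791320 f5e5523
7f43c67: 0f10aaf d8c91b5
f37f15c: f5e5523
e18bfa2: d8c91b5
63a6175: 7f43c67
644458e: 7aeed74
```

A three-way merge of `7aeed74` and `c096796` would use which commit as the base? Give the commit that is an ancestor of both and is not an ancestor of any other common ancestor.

Ancestors of 7aeed74: {3e97786, 4ec49ff, 6b8b293, 7aeed74, fed9cf2}.
Ancestors of c096796: {c096796, fed9cf2}.
Common ancestors: {fed9cf2}.
The only common ancestor is fed9cf2, so it is the merge base.

fed9cf2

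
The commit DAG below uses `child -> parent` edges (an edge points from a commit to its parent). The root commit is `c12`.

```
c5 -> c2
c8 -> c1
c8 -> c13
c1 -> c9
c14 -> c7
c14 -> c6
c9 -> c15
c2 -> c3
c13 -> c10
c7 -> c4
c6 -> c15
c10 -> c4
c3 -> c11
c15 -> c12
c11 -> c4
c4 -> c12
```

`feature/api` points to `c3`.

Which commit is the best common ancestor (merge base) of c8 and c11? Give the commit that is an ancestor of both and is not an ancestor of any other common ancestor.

c4

Ancestors of c8: {c1, c10, c12, c13, c15, c4, c8, c9}.
Ancestors of c11: {c11, c12, c4}.
Common ancestors: {c12, c4}.
Among these, c4 is not an ancestor of any other common ancestor — it is the merge base.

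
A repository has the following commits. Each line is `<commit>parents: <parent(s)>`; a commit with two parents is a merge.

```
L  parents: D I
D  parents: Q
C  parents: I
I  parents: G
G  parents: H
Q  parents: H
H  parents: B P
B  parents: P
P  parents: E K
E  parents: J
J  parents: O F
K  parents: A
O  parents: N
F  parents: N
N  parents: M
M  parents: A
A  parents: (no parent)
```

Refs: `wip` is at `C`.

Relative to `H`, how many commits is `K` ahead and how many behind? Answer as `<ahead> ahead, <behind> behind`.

Reachable from K: {A, K}.
Reachable from H: {A, B, E, F, H, J, K, M, N, O, P}.
Only in K's history (ahead): {} — 0.
Only in H's history (behind): {B, E, F, H, J, M, N, O, P} — 9.

0 ahead, 9 behind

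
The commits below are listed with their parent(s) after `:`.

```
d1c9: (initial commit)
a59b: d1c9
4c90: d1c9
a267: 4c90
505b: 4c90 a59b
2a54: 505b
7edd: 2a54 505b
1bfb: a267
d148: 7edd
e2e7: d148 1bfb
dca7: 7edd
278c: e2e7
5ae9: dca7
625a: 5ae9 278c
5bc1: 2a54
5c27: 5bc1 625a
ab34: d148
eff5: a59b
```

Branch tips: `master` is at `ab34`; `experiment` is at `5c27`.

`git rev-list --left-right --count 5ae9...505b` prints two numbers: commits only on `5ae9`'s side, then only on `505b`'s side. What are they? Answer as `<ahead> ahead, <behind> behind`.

Reachable from 5ae9: {2a54, 4c90, 505b, 5ae9, 7edd, a59b, d1c9, dca7}.
Reachable from 505b: {4c90, 505b, a59b, d1c9}.
Only in 5ae9's history (ahead): {2a54, 5ae9, 7edd, dca7} — 4.
Only in 505b's history (behind): {} — 0.

4 ahead, 0 behind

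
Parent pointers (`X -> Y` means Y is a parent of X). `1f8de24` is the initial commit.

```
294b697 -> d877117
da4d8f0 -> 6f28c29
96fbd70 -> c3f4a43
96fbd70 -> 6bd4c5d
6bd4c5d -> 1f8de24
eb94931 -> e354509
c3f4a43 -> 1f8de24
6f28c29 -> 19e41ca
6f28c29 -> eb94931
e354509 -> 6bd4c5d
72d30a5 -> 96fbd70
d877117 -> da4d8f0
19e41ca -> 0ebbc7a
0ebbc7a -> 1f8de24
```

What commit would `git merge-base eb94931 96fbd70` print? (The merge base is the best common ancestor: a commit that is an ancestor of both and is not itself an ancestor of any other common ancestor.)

6bd4c5d

Ancestors of eb94931: {1f8de24, 6bd4c5d, e354509, eb94931}.
Ancestors of 96fbd70: {1f8de24, 6bd4c5d, 96fbd70, c3f4a43}.
Common ancestors: {1f8de24, 6bd4c5d}.
Among these, 6bd4c5d is not an ancestor of any other common ancestor — it is the merge base.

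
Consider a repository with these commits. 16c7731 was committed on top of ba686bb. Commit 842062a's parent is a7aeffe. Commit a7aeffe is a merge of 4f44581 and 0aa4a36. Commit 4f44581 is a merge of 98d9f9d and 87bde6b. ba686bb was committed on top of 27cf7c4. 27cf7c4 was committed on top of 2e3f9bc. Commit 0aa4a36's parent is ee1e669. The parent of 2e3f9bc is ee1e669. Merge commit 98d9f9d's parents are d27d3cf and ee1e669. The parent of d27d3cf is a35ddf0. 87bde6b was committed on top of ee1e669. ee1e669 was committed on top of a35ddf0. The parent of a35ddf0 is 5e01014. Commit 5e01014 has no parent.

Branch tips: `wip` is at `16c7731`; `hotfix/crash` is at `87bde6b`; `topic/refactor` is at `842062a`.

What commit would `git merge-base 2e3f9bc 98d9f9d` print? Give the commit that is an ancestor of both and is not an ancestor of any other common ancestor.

Ancestors of 2e3f9bc: {2e3f9bc, 5e01014, a35ddf0, ee1e669}.
Ancestors of 98d9f9d: {5e01014, 98d9f9d, a35ddf0, d27d3cf, ee1e669}.
Common ancestors: {5e01014, a35ddf0, ee1e669}.
Among these, ee1e669 is not an ancestor of any other common ancestor — it is the merge base.

ee1e669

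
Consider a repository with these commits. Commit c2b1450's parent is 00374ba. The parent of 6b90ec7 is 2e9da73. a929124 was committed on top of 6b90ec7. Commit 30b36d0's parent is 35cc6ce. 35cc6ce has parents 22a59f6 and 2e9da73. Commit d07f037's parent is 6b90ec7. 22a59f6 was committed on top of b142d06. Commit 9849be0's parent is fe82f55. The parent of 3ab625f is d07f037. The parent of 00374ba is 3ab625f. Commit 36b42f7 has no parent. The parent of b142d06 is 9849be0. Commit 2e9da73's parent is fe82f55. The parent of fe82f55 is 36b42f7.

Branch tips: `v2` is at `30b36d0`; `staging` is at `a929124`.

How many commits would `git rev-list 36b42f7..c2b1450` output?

7

Reachable from c2b1450: {00374ba, 2e9da73, 36b42f7, 3ab625f, 6b90ec7, c2b1450, d07f037, fe82f55}.
Reachable from 36b42f7: {36b42f7}.
In c2b1450's history but not 36b42f7's: {00374ba, 2e9da73, 3ab625f, 6b90ec7, c2b1450, d07f037, fe82f55} — 7 commits.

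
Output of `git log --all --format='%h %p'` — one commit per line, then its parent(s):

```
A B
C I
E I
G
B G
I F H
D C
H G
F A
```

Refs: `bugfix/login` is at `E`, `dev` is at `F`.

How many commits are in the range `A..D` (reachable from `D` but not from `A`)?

Reachable from D: {A, B, C, D, F, G, H, I}.
Reachable from A: {A, B, G}.
In D's history but not A's: {C, D, F, H, I} — 5 commits.

5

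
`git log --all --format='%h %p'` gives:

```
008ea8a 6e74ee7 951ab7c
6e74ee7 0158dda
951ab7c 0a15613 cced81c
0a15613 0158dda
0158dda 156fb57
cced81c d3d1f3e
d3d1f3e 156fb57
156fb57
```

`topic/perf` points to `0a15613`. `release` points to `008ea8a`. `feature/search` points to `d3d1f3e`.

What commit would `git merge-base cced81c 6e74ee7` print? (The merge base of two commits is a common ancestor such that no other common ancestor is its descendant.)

156fb57

Ancestors of cced81c: {156fb57, cced81c, d3d1f3e}.
Ancestors of 6e74ee7: {0158dda, 156fb57, 6e74ee7}.
Common ancestors: {156fb57}.
The only common ancestor is 156fb57, so it is the merge base.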